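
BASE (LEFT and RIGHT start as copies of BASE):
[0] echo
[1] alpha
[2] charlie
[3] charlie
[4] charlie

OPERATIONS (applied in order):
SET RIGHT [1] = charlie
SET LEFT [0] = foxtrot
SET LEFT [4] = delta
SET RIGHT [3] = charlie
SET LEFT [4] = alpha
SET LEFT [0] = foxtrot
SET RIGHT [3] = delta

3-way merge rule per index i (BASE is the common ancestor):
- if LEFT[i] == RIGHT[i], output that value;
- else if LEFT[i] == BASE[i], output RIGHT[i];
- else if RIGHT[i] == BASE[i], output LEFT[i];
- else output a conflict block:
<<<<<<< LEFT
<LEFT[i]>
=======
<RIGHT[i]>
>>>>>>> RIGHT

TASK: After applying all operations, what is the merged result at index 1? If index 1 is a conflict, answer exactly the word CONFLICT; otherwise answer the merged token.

Answer: charlie

Derivation:
Final LEFT:  [foxtrot, alpha, charlie, charlie, alpha]
Final RIGHT: [echo, charlie, charlie, delta, charlie]
i=0: L=foxtrot, R=echo=BASE -> take LEFT -> foxtrot
i=1: L=alpha=BASE, R=charlie -> take RIGHT -> charlie
i=2: L=charlie R=charlie -> agree -> charlie
i=3: L=charlie=BASE, R=delta -> take RIGHT -> delta
i=4: L=alpha, R=charlie=BASE -> take LEFT -> alpha
Index 1 -> charlie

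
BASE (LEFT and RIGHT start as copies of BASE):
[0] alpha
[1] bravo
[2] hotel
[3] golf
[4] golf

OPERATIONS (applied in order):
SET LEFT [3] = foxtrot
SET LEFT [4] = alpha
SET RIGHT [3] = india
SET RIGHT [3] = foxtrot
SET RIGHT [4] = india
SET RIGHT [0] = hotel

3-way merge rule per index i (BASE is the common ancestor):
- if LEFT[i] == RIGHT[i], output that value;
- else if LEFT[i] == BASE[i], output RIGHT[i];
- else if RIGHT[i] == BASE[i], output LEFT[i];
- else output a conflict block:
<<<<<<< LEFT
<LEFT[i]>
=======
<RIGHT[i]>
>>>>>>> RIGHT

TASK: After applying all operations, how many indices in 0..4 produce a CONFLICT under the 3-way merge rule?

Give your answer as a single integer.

Final LEFT:  [alpha, bravo, hotel, foxtrot, alpha]
Final RIGHT: [hotel, bravo, hotel, foxtrot, india]
i=0: L=alpha=BASE, R=hotel -> take RIGHT -> hotel
i=1: L=bravo R=bravo -> agree -> bravo
i=2: L=hotel R=hotel -> agree -> hotel
i=3: L=foxtrot R=foxtrot -> agree -> foxtrot
i=4: BASE=golf L=alpha R=india all differ -> CONFLICT
Conflict count: 1

Answer: 1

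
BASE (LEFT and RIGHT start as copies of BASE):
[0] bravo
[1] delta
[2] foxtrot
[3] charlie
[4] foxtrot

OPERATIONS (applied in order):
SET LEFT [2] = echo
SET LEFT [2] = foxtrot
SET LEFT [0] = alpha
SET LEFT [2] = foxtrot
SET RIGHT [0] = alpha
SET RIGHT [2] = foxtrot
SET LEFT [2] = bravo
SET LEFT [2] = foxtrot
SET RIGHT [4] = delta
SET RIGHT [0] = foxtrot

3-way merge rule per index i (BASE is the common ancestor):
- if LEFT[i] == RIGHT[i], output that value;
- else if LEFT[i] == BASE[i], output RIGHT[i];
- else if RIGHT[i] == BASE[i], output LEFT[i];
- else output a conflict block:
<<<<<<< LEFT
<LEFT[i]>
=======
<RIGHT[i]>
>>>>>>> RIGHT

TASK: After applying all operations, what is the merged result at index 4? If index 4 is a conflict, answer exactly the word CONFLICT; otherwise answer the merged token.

Final LEFT:  [alpha, delta, foxtrot, charlie, foxtrot]
Final RIGHT: [foxtrot, delta, foxtrot, charlie, delta]
i=0: BASE=bravo L=alpha R=foxtrot all differ -> CONFLICT
i=1: L=delta R=delta -> agree -> delta
i=2: L=foxtrot R=foxtrot -> agree -> foxtrot
i=3: L=charlie R=charlie -> agree -> charlie
i=4: L=foxtrot=BASE, R=delta -> take RIGHT -> delta
Index 4 -> delta

Answer: delta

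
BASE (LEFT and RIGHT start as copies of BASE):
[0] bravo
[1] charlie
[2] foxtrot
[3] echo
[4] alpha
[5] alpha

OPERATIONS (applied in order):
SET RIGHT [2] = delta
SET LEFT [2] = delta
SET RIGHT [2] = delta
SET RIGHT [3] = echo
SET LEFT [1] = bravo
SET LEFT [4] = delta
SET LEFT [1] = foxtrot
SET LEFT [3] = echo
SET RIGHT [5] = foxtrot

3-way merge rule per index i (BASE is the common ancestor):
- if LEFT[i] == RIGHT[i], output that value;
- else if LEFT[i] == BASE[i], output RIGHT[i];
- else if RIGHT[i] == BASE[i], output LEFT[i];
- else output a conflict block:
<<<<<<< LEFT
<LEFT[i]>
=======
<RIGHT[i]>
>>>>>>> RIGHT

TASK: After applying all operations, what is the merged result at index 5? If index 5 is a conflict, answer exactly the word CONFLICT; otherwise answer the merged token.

Answer: foxtrot

Derivation:
Final LEFT:  [bravo, foxtrot, delta, echo, delta, alpha]
Final RIGHT: [bravo, charlie, delta, echo, alpha, foxtrot]
i=0: L=bravo R=bravo -> agree -> bravo
i=1: L=foxtrot, R=charlie=BASE -> take LEFT -> foxtrot
i=2: L=delta R=delta -> agree -> delta
i=3: L=echo R=echo -> agree -> echo
i=4: L=delta, R=alpha=BASE -> take LEFT -> delta
i=5: L=alpha=BASE, R=foxtrot -> take RIGHT -> foxtrot
Index 5 -> foxtrot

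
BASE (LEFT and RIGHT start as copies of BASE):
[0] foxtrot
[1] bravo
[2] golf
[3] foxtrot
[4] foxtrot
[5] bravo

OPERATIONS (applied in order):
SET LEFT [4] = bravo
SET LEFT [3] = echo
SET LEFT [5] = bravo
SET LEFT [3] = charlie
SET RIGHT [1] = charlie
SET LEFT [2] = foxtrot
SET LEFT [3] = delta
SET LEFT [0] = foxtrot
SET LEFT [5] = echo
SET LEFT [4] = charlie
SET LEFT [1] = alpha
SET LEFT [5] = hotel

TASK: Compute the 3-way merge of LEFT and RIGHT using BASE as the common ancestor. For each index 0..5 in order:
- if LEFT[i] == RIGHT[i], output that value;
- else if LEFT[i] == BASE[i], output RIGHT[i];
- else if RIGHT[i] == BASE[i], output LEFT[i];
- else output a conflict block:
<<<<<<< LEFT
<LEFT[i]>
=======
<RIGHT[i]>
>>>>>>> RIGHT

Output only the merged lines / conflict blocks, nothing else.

Final LEFT:  [foxtrot, alpha, foxtrot, delta, charlie, hotel]
Final RIGHT: [foxtrot, charlie, golf, foxtrot, foxtrot, bravo]
i=0: L=foxtrot R=foxtrot -> agree -> foxtrot
i=1: BASE=bravo L=alpha R=charlie all differ -> CONFLICT
i=2: L=foxtrot, R=golf=BASE -> take LEFT -> foxtrot
i=3: L=delta, R=foxtrot=BASE -> take LEFT -> delta
i=4: L=charlie, R=foxtrot=BASE -> take LEFT -> charlie
i=5: L=hotel, R=bravo=BASE -> take LEFT -> hotel

Answer: foxtrot
<<<<<<< LEFT
alpha
=======
charlie
>>>>>>> RIGHT
foxtrot
delta
charlie
hotel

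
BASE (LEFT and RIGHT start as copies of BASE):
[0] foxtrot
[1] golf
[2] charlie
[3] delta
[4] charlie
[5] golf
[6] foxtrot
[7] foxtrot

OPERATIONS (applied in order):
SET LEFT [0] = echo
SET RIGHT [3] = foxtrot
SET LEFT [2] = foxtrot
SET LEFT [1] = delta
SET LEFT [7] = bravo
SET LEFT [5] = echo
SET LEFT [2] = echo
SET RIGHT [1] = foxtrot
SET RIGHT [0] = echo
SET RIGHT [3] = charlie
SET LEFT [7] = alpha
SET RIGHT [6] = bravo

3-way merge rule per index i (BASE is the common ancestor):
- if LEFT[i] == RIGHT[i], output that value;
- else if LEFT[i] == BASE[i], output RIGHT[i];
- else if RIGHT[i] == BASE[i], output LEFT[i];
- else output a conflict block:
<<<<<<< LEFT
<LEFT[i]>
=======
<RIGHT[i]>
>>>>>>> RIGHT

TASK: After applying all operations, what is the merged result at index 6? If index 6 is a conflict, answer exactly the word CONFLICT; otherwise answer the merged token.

Answer: bravo

Derivation:
Final LEFT:  [echo, delta, echo, delta, charlie, echo, foxtrot, alpha]
Final RIGHT: [echo, foxtrot, charlie, charlie, charlie, golf, bravo, foxtrot]
i=0: L=echo R=echo -> agree -> echo
i=1: BASE=golf L=delta R=foxtrot all differ -> CONFLICT
i=2: L=echo, R=charlie=BASE -> take LEFT -> echo
i=3: L=delta=BASE, R=charlie -> take RIGHT -> charlie
i=4: L=charlie R=charlie -> agree -> charlie
i=5: L=echo, R=golf=BASE -> take LEFT -> echo
i=6: L=foxtrot=BASE, R=bravo -> take RIGHT -> bravo
i=7: L=alpha, R=foxtrot=BASE -> take LEFT -> alpha
Index 6 -> bravo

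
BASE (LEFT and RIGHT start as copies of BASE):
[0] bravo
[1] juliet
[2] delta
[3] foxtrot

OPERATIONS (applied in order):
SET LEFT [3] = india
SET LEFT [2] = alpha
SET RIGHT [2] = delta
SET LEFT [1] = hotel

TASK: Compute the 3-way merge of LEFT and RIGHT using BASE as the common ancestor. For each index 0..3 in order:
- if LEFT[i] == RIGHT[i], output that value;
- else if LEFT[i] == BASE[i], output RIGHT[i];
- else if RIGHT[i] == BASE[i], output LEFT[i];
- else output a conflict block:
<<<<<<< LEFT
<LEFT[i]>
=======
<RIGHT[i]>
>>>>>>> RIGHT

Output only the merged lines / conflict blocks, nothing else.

Final LEFT:  [bravo, hotel, alpha, india]
Final RIGHT: [bravo, juliet, delta, foxtrot]
i=0: L=bravo R=bravo -> agree -> bravo
i=1: L=hotel, R=juliet=BASE -> take LEFT -> hotel
i=2: L=alpha, R=delta=BASE -> take LEFT -> alpha
i=3: L=india, R=foxtrot=BASE -> take LEFT -> india

Answer: bravo
hotel
alpha
india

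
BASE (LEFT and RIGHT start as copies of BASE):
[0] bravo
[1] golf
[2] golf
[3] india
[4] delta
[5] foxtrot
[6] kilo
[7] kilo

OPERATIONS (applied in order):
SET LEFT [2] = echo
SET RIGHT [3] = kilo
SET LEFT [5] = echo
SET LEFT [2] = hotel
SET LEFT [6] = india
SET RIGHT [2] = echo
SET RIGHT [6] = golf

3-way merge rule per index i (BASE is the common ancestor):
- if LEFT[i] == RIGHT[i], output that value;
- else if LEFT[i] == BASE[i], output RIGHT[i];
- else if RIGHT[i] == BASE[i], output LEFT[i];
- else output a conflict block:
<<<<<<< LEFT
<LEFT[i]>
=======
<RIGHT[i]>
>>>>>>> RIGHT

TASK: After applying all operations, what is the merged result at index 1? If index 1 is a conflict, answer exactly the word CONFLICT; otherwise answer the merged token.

Final LEFT:  [bravo, golf, hotel, india, delta, echo, india, kilo]
Final RIGHT: [bravo, golf, echo, kilo, delta, foxtrot, golf, kilo]
i=0: L=bravo R=bravo -> agree -> bravo
i=1: L=golf R=golf -> agree -> golf
i=2: BASE=golf L=hotel R=echo all differ -> CONFLICT
i=3: L=india=BASE, R=kilo -> take RIGHT -> kilo
i=4: L=delta R=delta -> agree -> delta
i=5: L=echo, R=foxtrot=BASE -> take LEFT -> echo
i=6: BASE=kilo L=india R=golf all differ -> CONFLICT
i=7: L=kilo R=kilo -> agree -> kilo
Index 1 -> golf

Answer: golf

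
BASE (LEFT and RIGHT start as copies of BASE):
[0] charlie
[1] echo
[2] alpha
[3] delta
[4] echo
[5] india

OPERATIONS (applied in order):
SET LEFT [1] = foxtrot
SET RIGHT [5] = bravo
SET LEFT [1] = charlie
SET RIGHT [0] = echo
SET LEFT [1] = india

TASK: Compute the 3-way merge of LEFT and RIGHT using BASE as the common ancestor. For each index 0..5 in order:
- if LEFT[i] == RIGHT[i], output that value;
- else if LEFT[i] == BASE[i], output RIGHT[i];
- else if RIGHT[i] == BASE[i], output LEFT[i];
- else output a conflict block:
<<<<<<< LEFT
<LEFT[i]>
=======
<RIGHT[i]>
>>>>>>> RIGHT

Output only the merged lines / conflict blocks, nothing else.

Final LEFT:  [charlie, india, alpha, delta, echo, india]
Final RIGHT: [echo, echo, alpha, delta, echo, bravo]
i=0: L=charlie=BASE, R=echo -> take RIGHT -> echo
i=1: L=india, R=echo=BASE -> take LEFT -> india
i=2: L=alpha R=alpha -> agree -> alpha
i=3: L=delta R=delta -> agree -> delta
i=4: L=echo R=echo -> agree -> echo
i=5: L=india=BASE, R=bravo -> take RIGHT -> bravo

Answer: echo
india
alpha
delta
echo
bravo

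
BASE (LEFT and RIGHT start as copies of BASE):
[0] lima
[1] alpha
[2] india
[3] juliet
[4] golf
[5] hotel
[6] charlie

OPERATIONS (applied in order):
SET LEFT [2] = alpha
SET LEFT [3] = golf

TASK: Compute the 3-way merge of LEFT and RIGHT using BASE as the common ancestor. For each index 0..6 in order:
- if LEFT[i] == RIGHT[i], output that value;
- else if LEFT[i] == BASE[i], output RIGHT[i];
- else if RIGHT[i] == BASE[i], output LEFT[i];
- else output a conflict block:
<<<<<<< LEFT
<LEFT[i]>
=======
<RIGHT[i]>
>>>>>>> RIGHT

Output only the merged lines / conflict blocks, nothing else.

Final LEFT:  [lima, alpha, alpha, golf, golf, hotel, charlie]
Final RIGHT: [lima, alpha, india, juliet, golf, hotel, charlie]
i=0: L=lima R=lima -> agree -> lima
i=1: L=alpha R=alpha -> agree -> alpha
i=2: L=alpha, R=india=BASE -> take LEFT -> alpha
i=3: L=golf, R=juliet=BASE -> take LEFT -> golf
i=4: L=golf R=golf -> agree -> golf
i=5: L=hotel R=hotel -> agree -> hotel
i=6: L=charlie R=charlie -> agree -> charlie

Answer: lima
alpha
alpha
golf
golf
hotel
charlie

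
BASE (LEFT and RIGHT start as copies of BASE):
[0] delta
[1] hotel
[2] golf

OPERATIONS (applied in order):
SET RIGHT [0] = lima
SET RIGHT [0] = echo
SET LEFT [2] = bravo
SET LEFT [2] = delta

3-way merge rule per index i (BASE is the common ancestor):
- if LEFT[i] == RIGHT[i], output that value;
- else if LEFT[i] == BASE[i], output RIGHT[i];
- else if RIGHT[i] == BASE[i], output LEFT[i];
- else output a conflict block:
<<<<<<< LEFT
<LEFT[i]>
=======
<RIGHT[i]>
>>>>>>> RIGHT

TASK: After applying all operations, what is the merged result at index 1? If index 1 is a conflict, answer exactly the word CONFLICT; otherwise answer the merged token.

Answer: hotel

Derivation:
Final LEFT:  [delta, hotel, delta]
Final RIGHT: [echo, hotel, golf]
i=0: L=delta=BASE, R=echo -> take RIGHT -> echo
i=1: L=hotel R=hotel -> agree -> hotel
i=2: L=delta, R=golf=BASE -> take LEFT -> delta
Index 1 -> hotel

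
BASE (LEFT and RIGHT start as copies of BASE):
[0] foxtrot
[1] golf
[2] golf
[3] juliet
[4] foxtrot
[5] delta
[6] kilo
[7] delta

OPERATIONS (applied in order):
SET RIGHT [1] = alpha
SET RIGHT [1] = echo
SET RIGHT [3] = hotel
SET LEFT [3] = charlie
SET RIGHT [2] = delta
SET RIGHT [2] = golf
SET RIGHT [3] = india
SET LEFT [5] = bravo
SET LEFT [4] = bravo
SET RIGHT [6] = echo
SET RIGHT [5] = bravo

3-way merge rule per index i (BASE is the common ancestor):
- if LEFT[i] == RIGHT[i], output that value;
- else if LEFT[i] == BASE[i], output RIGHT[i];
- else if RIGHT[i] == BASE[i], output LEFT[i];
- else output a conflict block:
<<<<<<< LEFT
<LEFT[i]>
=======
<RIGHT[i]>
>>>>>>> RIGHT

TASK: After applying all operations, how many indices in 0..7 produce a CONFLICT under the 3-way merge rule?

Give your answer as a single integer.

Answer: 1

Derivation:
Final LEFT:  [foxtrot, golf, golf, charlie, bravo, bravo, kilo, delta]
Final RIGHT: [foxtrot, echo, golf, india, foxtrot, bravo, echo, delta]
i=0: L=foxtrot R=foxtrot -> agree -> foxtrot
i=1: L=golf=BASE, R=echo -> take RIGHT -> echo
i=2: L=golf R=golf -> agree -> golf
i=3: BASE=juliet L=charlie R=india all differ -> CONFLICT
i=4: L=bravo, R=foxtrot=BASE -> take LEFT -> bravo
i=5: L=bravo R=bravo -> agree -> bravo
i=6: L=kilo=BASE, R=echo -> take RIGHT -> echo
i=7: L=delta R=delta -> agree -> delta
Conflict count: 1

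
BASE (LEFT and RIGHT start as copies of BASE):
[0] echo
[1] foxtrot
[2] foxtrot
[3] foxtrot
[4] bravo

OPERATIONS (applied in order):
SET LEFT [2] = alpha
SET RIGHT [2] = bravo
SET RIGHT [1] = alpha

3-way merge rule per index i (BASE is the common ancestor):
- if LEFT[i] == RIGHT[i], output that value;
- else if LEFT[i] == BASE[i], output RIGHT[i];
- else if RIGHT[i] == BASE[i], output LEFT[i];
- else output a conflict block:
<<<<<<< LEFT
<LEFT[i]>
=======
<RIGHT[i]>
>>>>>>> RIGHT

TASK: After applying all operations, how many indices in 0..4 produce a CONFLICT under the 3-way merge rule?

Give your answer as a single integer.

Answer: 1

Derivation:
Final LEFT:  [echo, foxtrot, alpha, foxtrot, bravo]
Final RIGHT: [echo, alpha, bravo, foxtrot, bravo]
i=0: L=echo R=echo -> agree -> echo
i=1: L=foxtrot=BASE, R=alpha -> take RIGHT -> alpha
i=2: BASE=foxtrot L=alpha R=bravo all differ -> CONFLICT
i=3: L=foxtrot R=foxtrot -> agree -> foxtrot
i=4: L=bravo R=bravo -> agree -> bravo
Conflict count: 1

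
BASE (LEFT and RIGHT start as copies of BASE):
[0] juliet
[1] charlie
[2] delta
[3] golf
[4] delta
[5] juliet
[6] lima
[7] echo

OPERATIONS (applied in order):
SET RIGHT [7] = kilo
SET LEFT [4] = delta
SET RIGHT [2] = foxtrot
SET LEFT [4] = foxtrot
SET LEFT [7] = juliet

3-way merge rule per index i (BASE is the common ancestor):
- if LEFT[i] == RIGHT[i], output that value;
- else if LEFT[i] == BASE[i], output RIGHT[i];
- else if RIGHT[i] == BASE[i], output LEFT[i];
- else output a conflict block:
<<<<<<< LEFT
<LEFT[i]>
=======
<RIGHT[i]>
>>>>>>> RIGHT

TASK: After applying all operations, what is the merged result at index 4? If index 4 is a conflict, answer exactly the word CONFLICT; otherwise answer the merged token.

Answer: foxtrot

Derivation:
Final LEFT:  [juliet, charlie, delta, golf, foxtrot, juliet, lima, juliet]
Final RIGHT: [juliet, charlie, foxtrot, golf, delta, juliet, lima, kilo]
i=0: L=juliet R=juliet -> agree -> juliet
i=1: L=charlie R=charlie -> agree -> charlie
i=2: L=delta=BASE, R=foxtrot -> take RIGHT -> foxtrot
i=3: L=golf R=golf -> agree -> golf
i=4: L=foxtrot, R=delta=BASE -> take LEFT -> foxtrot
i=5: L=juliet R=juliet -> agree -> juliet
i=6: L=lima R=lima -> agree -> lima
i=7: BASE=echo L=juliet R=kilo all differ -> CONFLICT
Index 4 -> foxtrot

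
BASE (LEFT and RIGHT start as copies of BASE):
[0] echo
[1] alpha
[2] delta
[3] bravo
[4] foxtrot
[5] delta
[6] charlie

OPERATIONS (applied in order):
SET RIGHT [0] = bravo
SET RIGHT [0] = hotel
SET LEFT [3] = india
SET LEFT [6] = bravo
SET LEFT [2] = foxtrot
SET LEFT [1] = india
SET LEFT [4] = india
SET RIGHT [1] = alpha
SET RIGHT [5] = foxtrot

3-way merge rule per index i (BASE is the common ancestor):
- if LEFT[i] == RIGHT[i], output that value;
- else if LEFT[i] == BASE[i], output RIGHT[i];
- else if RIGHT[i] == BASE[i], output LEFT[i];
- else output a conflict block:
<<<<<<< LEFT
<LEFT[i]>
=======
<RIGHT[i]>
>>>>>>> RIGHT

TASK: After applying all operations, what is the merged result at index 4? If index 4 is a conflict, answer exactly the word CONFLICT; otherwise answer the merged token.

Answer: india

Derivation:
Final LEFT:  [echo, india, foxtrot, india, india, delta, bravo]
Final RIGHT: [hotel, alpha, delta, bravo, foxtrot, foxtrot, charlie]
i=0: L=echo=BASE, R=hotel -> take RIGHT -> hotel
i=1: L=india, R=alpha=BASE -> take LEFT -> india
i=2: L=foxtrot, R=delta=BASE -> take LEFT -> foxtrot
i=3: L=india, R=bravo=BASE -> take LEFT -> india
i=4: L=india, R=foxtrot=BASE -> take LEFT -> india
i=5: L=delta=BASE, R=foxtrot -> take RIGHT -> foxtrot
i=6: L=bravo, R=charlie=BASE -> take LEFT -> bravo
Index 4 -> india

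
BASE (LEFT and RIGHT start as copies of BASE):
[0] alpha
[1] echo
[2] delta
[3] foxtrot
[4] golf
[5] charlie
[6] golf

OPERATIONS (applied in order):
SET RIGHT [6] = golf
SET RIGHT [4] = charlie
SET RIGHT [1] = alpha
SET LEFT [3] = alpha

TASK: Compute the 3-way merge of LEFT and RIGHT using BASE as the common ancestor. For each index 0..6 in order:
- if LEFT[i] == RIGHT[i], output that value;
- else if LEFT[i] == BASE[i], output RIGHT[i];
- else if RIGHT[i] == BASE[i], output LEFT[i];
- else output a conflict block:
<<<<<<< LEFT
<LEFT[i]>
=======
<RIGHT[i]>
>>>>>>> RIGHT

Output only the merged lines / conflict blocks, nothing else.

Answer: alpha
alpha
delta
alpha
charlie
charlie
golf

Derivation:
Final LEFT:  [alpha, echo, delta, alpha, golf, charlie, golf]
Final RIGHT: [alpha, alpha, delta, foxtrot, charlie, charlie, golf]
i=0: L=alpha R=alpha -> agree -> alpha
i=1: L=echo=BASE, R=alpha -> take RIGHT -> alpha
i=2: L=delta R=delta -> agree -> delta
i=3: L=alpha, R=foxtrot=BASE -> take LEFT -> alpha
i=4: L=golf=BASE, R=charlie -> take RIGHT -> charlie
i=5: L=charlie R=charlie -> agree -> charlie
i=6: L=golf R=golf -> agree -> golf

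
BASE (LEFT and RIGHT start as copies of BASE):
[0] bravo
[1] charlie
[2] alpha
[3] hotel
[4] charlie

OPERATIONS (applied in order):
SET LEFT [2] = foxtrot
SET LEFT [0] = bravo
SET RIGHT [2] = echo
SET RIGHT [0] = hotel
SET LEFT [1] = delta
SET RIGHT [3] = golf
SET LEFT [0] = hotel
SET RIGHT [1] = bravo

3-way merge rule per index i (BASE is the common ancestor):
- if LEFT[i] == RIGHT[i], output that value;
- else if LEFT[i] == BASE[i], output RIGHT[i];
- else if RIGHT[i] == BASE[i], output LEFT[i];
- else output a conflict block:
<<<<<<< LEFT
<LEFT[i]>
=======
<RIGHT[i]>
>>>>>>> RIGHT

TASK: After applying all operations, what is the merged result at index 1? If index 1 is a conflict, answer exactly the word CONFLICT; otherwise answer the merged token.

Final LEFT:  [hotel, delta, foxtrot, hotel, charlie]
Final RIGHT: [hotel, bravo, echo, golf, charlie]
i=0: L=hotel R=hotel -> agree -> hotel
i=1: BASE=charlie L=delta R=bravo all differ -> CONFLICT
i=2: BASE=alpha L=foxtrot R=echo all differ -> CONFLICT
i=3: L=hotel=BASE, R=golf -> take RIGHT -> golf
i=4: L=charlie R=charlie -> agree -> charlie
Index 1 -> CONFLICT

Answer: CONFLICT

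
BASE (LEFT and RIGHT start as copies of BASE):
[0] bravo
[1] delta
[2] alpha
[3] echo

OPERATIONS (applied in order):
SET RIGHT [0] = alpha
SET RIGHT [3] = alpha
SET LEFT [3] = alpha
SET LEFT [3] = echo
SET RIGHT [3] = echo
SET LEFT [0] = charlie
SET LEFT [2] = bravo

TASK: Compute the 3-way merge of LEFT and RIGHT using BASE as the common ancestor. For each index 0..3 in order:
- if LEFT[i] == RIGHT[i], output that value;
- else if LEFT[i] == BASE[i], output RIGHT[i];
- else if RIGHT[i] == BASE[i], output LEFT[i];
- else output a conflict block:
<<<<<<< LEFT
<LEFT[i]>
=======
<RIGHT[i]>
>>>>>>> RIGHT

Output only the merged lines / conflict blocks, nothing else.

Answer: <<<<<<< LEFT
charlie
=======
alpha
>>>>>>> RIGHT
delta
bravo
echo

Derivation:
Final LEFT:  [charlie, delta, bravo, echo]
Final RIGHT: [alpha, delta, alpha, echo]
i=0: BASE=bravo L=charlie R=alpha all differ -> CONFLICT
i=1: L=delta R=delta -> agree -> delta
i=2: L=bravo, R=alpha=BASE -> take LEFT -> bravo
i=3: L=echo R=echo -> agree -> echo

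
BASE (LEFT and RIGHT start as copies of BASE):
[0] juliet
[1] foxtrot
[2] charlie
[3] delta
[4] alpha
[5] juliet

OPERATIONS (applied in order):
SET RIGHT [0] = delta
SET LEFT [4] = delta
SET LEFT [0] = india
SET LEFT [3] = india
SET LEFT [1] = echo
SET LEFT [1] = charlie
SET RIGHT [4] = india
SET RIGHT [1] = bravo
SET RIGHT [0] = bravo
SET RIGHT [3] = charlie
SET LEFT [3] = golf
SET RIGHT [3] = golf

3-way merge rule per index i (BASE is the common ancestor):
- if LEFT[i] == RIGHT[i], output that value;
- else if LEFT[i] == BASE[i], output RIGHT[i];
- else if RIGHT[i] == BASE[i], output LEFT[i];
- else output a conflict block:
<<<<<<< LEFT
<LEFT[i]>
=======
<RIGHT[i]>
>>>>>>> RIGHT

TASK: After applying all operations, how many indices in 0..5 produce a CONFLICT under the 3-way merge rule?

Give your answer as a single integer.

Final LEFT:  [india, charlie, charlie, golf, delta, juliet]
Final RIGHT: [bravo, bravo, charlie, golf, india, juliet]
i=0: BASE=juliet L=india R=bravo all differ -> CONFLICT
i=1: BASE=foxtrot L=charlie R=bravo all differ -> CONFLICT
i=2: L=charlie R=charlie -> agree -> charlie
i=3: L=golf R=golf -> agree -> golf
i=4: BASE=alpha L=delta R=india all differ -> CONFLICT
i=5: L=juliet R=juliet -> agree -> juliet
Conflict count: 3

Answer: 3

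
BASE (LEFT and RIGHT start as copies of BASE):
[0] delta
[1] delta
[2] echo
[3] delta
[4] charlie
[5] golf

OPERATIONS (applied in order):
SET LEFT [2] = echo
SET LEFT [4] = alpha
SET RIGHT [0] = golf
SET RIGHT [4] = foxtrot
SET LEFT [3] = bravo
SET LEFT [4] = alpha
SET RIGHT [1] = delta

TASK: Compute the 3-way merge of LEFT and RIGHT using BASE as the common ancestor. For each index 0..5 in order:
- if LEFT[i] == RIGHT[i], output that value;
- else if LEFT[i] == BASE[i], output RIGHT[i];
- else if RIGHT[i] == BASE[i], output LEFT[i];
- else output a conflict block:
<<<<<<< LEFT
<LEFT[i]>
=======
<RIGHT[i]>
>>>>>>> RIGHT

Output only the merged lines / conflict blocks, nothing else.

Final LEFT:  [delta, delta, echo, bravo, alpha, golf]
Final RIGHT: [golf, delta, echo, delta, foxtrot, golf]
i=0: L=delta=BASE, R=golf -> take RIGHT -> golf
i=1: L=delta R=delta -> agree -> delta
i=2: L=echo R=echo -> agree -> echo
i=3: L=bravo, R=delta=BASE -> take LEFT -> bravo
i=4: BASE=charlie L=alpha R=foxtrot all differ -> CONFLICT
i=5: L=golf R=golf -> agree -> golf

Answer: golf
delta
echo
bravo
<<<<<<< LEFT
alpha
=======
foxtrot
>>>>>>> RIGHT
golf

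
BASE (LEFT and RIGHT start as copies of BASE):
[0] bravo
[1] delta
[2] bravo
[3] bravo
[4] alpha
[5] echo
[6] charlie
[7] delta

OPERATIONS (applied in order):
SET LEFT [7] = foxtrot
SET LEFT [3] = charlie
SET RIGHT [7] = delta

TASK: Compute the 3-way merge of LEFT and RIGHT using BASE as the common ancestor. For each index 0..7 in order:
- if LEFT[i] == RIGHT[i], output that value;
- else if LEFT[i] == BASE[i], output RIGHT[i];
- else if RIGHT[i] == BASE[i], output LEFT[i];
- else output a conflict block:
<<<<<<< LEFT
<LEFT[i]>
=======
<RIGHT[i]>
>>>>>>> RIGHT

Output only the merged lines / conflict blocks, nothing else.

Final LEFT:  [bravo, delta, bravo, charlie, alpha, echo, charlie, foxtrot]
Final RIGHT: [bravo, delta, bravo, bravo, alpha, echo, charlie, delta]
i=0: L=bravo R=bravo -> agree -> bravo
i=1: L=delta R=delta -> agree -> delta
i=2: L=bravo R=bravo -> agree -> bravo
i=3: L=charlie, R=bravo=BASE -> take LEFT -> charlie
i=4: L=alpha R=alpha -> agree -> alpha
i=5: L=echo R=echo -> agree -> echo
i=6: L=charlie R=charlie -> agree -> charlie
i=7: L=foxtrot, R=delta=BASE -> take LEFT -> foxtrot

Answer: bravo
delta
bravo
charlie
alpha
echo
charlie
foxtrot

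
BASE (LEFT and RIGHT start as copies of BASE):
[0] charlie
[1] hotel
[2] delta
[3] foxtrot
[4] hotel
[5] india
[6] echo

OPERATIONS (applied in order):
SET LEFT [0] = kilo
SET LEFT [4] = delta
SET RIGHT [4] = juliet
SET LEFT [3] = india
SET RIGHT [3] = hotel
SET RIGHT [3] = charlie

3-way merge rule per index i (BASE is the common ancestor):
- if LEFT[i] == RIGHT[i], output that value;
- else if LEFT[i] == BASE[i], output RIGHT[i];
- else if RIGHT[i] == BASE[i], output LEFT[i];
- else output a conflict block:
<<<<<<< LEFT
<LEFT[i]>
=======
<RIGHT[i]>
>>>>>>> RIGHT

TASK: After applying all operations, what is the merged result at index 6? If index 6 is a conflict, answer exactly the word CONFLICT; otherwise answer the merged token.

Answer: echo

Derivation:
Final LEFT:  [kilo, hotel, delta, india, delta, india, echo]
Final RIGHT: [charlie, hotel, delta, charlie, juliet, india, echo]
i=0: L=kilo, R=charlie=BASE -> take LEFT -> kilo
i=1: L=hotel R=hotel -> agree -> hotel
i=2: L=delta R=delta -> agree -> delta
i=3: BASE=foxtrot L=india R=charlie all differ -> CONFLICT
i=4: BASE=hotel L=delta R=juliet all differ -> CONFLICT
i=5: L=india R=india -> agree -> india
i=6: L=echo R=echo -> agree -> echo
Index 6 -> echo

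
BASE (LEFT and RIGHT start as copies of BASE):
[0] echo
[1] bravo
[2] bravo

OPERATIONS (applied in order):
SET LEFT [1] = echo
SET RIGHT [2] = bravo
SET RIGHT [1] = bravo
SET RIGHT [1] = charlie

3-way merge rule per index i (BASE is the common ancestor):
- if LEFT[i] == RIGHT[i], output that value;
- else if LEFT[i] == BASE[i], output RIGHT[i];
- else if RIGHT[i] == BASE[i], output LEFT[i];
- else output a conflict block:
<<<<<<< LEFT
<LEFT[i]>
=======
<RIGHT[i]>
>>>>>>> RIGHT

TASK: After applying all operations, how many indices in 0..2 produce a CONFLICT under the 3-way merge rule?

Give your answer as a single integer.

Answer: 1

Derivation:
Final LEFT:  [echo, echo, bravo]
Final RIGHT: [echo, charlie, bravo]
i=0: L=echo R=echo -> agree -> echo
i=1: BASE=bravo L=echo R=charlie all differ -> CONFLICT
i=2: L=bravo R=bravo -> agree -> bravo
Conflict count: 1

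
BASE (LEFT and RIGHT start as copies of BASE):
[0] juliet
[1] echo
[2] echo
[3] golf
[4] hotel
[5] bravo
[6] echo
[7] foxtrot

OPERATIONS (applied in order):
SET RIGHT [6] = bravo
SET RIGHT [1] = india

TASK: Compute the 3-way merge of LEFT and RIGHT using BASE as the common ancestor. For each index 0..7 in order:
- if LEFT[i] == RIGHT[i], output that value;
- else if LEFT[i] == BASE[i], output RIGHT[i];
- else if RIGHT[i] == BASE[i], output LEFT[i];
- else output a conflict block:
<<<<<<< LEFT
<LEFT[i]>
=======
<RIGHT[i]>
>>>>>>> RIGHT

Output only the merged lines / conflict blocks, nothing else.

Final LEFT:  [juliet, echo, echo, golf, hotel, bravo, echo, foxtrot]
Final RIGHT: [juliet, india, echo, golf, hotel, bravo, bravo, foxtrot]
i=0: L=juliet R=juliet -> agree -> juliet
i=1: L=echo=BASE, R=india -> take RIGHT -> india
i=2: L=echo R=echo -> agree -> echo
i=3: L=golf R=golf -> agree -> golf
i=4: L=hotel R=hotel -> agree -> hotel
i=5: L=bravo R=bravo -> agree -> bravo
i=6: L=echo=BASE, R=bravo -> take RIGHT -> bravo
i=7: L=foxtrot R=foxtrot -> agree -> foxtrot

Answer: juliet
india
echo
golf
hotel
bravo
bravo
foxtrot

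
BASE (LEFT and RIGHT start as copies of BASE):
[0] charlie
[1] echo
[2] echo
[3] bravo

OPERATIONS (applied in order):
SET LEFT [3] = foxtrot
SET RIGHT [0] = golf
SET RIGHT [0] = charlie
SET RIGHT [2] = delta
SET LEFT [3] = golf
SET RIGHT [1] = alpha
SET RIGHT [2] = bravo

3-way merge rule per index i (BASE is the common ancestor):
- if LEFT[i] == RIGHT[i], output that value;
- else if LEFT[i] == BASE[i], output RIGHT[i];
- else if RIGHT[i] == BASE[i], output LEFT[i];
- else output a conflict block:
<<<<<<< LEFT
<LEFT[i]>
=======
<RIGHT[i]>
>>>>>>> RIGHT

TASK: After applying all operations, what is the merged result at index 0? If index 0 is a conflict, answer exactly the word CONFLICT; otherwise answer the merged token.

Final LEFT:  [charlie, echo, echo, golf]
Final RIGHT: [charlie, alpha, bravo, bravo]
i=0: L=charlie R=charlie -> agree -> charlie
i=1: L=echo=BASE, R=alpha -> take RIGHT -> alpha
i=2: L=echo=BASE, R=bravo -> take RIGHT -> bravo
i=3: L=golf, R=bravo=BASE -> take LEFT -> golf
Index 0 -> charlie

Answer: charlie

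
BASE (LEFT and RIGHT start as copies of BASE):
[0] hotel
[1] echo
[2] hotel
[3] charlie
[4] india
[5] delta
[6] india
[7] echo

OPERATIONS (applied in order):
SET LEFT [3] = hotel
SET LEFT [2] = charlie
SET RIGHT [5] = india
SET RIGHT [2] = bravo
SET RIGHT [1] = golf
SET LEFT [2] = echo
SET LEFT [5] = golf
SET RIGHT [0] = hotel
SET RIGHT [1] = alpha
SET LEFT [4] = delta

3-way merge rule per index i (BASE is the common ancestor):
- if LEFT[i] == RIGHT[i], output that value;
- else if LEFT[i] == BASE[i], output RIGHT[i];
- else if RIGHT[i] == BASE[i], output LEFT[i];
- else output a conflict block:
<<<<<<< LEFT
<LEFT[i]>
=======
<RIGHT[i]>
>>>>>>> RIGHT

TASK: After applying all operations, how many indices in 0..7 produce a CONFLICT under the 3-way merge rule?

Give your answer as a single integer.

Answer: 2

Derivation:
Final LEFT:  [hotel, echo, echo, hotel, delta, golf, india, echo]
Final RIGHT: [hotel, alpha, bravo, charlie, india, india, india, echo]
i=0: L=hotel R=hotel -> agree -> hotel
i=1: L=echo=BASE, R=alpha -> take RIGHT -> alpha
i=2: BASE=hotel L=echo R=bravo all differ -> CONFLICT
i=3: L=hotel, R=charlie=BASE -> take LEFT -> hotel
i=4: L=delta, R=india=BASE -> take LEFT -> delta
i=5: BASE=delta L=golf R=india all differ -> CONFLICT
i=6: L=india R=india -> agree -> india
i=7: L=echo R=echo -> agree -> echo
Conflict count: 2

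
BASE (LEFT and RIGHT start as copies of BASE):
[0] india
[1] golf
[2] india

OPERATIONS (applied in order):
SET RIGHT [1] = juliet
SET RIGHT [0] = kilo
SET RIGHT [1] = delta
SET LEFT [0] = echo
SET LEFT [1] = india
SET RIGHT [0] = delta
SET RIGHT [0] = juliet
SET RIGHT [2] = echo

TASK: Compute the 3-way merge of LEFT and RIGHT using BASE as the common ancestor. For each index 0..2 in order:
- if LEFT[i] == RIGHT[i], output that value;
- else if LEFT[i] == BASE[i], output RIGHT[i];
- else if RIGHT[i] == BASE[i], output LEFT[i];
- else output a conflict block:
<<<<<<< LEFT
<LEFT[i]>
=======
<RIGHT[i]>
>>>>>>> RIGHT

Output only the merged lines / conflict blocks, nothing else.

Final LEFT:  [echo, india, india]
Final RIGHT: [juliet, delta, echo]
i=0: BASE=india L=echo R=juliet all differ -> CONFLICT
i=1: BASE=golf L=india R=delta all differ -> CONFLICT
i=2: L=india=BASE, R=echo -> take RIGHT -> echo

Answer: <<<<<<< LEFT
echo
=======
juliet
>>>>>>> RIGHT
<<<<<<< LEFT
india
=======
delta
>>>>>>> RIGHT
echo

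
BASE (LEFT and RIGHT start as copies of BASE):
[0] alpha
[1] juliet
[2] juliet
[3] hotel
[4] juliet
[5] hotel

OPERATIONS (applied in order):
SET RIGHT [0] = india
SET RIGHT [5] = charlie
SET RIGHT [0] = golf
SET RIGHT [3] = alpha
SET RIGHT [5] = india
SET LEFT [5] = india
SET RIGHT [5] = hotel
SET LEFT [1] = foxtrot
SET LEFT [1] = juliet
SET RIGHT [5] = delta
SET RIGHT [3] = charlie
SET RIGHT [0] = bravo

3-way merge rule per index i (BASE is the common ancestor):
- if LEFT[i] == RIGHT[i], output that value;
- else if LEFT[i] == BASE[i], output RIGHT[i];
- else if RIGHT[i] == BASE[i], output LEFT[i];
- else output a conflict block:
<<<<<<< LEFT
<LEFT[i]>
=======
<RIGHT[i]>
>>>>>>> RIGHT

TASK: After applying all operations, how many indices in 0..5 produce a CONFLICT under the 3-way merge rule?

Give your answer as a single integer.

Final LEFT:  [alpha, juliet, juliet, hotel, juliet, india]
Final RIGHT: [bravo, juliet, juliet, charlie, juliet, delta]
i=0: L=alpha=BASE, R=bravo -> take RIGHT -> bravo
i=1: L=juliet R=juliet -> agree -> juliet
i=2: L=juliet R=juliet -> agree -> juliet
i=3: L=hotel=BASE, R=charlie -> take RIGHT -> charlie
i=4: L=juliet R=juliet -> agree -> juliet
i=5: BASE=hotel L=india R=delta all differ -> CONFLICT
Conflict count: 1

Answer: 1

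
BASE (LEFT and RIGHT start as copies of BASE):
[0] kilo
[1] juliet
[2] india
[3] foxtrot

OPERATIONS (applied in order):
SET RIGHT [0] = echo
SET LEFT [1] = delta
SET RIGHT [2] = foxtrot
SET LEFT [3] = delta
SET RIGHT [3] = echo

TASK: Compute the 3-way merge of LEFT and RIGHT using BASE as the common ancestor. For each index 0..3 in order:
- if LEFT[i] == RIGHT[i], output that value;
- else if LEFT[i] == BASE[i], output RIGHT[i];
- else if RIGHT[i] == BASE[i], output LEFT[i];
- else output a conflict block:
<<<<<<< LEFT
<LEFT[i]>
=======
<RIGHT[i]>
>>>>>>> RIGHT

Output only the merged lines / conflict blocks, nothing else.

Answer: echo
delta
foxtrot
<<<<<<< LEFT
delta
=======
echo
>>>>>>> RIGHT

Derivation:
Final LEFT:  [kilo, delta, india, delta]
Final RIGHT: [echo, juliet, foxtrot, echo]
i=0: L=kilo=BASE, R=echo -> take RIGHT -> echo
i=1: L=delta, R=juliet=BASE -> take LEFT -> delta
i=2: L=india=BASE, R=foxtrot -> take RIGHT -> foxtrot
i=3: BASE=foxtrot L=delta R=echo all differ -> CONFLICT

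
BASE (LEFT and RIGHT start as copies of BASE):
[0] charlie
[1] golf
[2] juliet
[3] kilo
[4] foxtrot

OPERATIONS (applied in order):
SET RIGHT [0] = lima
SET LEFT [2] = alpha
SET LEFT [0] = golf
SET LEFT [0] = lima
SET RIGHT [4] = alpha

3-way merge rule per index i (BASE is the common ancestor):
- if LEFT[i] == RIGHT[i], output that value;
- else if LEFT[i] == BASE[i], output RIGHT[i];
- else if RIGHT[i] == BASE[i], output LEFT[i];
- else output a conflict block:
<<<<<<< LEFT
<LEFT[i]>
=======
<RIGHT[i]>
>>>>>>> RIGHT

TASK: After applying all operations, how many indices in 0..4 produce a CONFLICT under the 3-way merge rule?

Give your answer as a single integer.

Final LEFT:  [lima, golf, alpha, kilo, foxtrot]
Final RIGHT: [lima, golf, juliet, kilo, alpha]
i=0: L=lima R=lima -> agree -> lima
i=1: L=golf R=golf -> agree -> golf
i=2: L=alpha, R=juliet=BASE -> take LEFT -> alpha
i=3: L=kilo R=kilo -> agree -> kilo
i=4: L=foxtrot=BASE, R=alpha -> take RIGHT -> alpha
Conflict count: 0

Answer: 0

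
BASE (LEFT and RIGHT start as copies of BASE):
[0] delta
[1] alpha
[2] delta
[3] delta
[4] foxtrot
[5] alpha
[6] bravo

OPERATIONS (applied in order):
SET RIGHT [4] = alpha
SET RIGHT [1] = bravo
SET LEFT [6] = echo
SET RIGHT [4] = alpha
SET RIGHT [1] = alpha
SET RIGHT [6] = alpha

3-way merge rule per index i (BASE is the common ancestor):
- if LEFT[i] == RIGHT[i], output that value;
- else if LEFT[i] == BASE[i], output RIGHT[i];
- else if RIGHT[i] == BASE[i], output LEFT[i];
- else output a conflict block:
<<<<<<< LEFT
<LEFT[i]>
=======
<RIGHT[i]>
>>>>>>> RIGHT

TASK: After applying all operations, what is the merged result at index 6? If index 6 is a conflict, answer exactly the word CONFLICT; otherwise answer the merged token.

Answer: CONFLICT

Derivation:
Final LEFT:  [delta, alpha, delta, delta, foxtrot, alpha, echo]
Final RIGHT: [delta, alpha, delta, delta, alpha, alpha, alpha]
i=0: L=delta R=delta -> agree -> delta
i=1: L=alpha R=alpha -> agree -> alpha
i=2: L=delta R=delta -> agree -> delta
i=3: L=delta R=delta -> agree -> delta
i=4: L=foxtrot=BASE, R=alpha -> take RIGHT -> alpha
i=5: L=alpha R=alpha -> agree -> alpha
i=6: BASE=bravo L=echo R=alpha all differ -> CONFLICT
Index 6 -> CONFLICT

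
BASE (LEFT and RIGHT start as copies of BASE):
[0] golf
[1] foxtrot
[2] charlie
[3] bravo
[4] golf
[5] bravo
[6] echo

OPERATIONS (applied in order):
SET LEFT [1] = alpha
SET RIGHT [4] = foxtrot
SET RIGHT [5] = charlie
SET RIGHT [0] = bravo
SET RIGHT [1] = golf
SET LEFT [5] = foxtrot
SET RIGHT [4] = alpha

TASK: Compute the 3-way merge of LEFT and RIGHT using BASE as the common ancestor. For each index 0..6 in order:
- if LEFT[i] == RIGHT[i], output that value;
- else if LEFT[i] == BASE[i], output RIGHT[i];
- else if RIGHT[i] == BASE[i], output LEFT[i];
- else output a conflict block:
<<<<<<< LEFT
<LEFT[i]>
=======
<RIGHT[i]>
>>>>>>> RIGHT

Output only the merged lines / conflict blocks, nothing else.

Final LEFT:  [golf, alpha, charlie, bravo, golf, foxtrot, echo]
Final RIGHT: [bravo, golf, charlie, bravo, alpha, charlie, echo]
i=0: L=golf=BASE, R=bravo -> take RIGHT -> bravo
i=1: BASE=foxtrot L=alpha R=golf all differ -> CONFLICT
i=2: L=charlie R=charlie -> agree -> charlie
i=3: L=bravo R=bravo -> agree -> bravo
i=4: L=golf=BASE, R=alpha -> take RIGHT -> alpha
i=5: BASE=bravo L=foxtrot R=charlie all differ -> CONFLICT
i=6: L=echo R=echo -> agree -> echo

Answer: bravo
<<<<<<< LEFT
alpha
=======
golf
>>>>>>> RIGHT
charlie
bravo
alpha
<<<<<<< LEFT
foxtrot
=======
charlie
>>>>>>> RIGHT
echo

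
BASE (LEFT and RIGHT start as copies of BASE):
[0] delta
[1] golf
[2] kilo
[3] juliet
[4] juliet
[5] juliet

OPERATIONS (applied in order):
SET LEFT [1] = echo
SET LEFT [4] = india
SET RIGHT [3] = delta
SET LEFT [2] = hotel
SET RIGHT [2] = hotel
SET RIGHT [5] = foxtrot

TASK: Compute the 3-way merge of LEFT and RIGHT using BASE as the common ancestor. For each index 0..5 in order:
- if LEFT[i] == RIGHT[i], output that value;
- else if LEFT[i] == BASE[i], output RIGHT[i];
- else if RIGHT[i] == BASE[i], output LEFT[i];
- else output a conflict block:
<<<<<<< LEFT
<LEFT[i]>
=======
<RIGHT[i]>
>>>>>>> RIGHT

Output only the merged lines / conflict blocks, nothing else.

Final LEFT:  [delta, echo, hotel, juliet, india, juliet]
Final RIGHT: [delta, golf, hotel, delta, juliet, foxtrot]
i=0: L=delta R=delta -> agree -> delta
i=1: L=echo, R=golf=BASE -> take LEFT -> echo
i=2: L=hotel R=hotel -> agree -> hotel
i=3: L=juliet=BASE, R=delta -> take RIGHT -> delta
i=4: L=india, R=juliet=BASE -> take LEFT -> india
i=5: L=juliet=BASE, R=foxtrot -> take RIGHT -> foxtrot

Answer: delta
echo
hotel
delta
india
foxtrot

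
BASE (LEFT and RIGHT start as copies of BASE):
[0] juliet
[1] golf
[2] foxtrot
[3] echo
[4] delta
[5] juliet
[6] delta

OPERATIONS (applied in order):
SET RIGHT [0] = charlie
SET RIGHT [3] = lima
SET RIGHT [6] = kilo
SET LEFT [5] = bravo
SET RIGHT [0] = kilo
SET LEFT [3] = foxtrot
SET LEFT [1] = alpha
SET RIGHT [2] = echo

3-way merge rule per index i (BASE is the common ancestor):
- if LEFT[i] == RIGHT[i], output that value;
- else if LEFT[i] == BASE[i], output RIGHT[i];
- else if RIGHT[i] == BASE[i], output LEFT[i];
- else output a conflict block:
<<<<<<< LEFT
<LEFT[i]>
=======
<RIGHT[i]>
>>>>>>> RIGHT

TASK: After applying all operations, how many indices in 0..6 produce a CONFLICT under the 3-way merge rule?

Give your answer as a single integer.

Final LEFT:  [juliet, alpha, foxtrot, foxtrot, delta, bravo, delta]
Final RIGHT: [kilo, golf, echo, lima, delta, juliet, kilo]
i=0: L=juliet=BASE, R=kilo -> take RIGHT -> kilo
i=1: L=alpha, R=golf=BASE -> take LEFT -> alpha
i=2: L=foxtrot=BASE, R=echo -> take RIGHT -> echo
i=3: BASE=echo L=foxtrot R=lima all differ -> CONFLICT
i=4: L=delta R=delta -> agree -> delta
i=5: L=bravo, R=juliet=BASE -> take LEFT -> bravo
i=6: L=delta=BASE, R=kilo -> take RIGHT -> kilo
Conflict count: 1

Answer: 1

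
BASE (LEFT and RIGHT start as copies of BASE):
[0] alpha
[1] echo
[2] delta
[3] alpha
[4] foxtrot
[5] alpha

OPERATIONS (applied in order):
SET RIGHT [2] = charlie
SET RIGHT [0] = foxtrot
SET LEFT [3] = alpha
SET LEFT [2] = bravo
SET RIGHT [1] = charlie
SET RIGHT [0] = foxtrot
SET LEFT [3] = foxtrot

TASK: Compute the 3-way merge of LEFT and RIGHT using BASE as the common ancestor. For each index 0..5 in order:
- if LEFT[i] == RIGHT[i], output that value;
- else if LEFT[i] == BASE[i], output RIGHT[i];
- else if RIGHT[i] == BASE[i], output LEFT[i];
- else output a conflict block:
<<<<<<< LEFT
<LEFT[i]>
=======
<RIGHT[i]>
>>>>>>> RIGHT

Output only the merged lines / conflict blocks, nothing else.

Answer: foxtrot
charlie
<<<<<<< LEFT
bravo
=======
charlie
>>>>>>> RIGHT
foxtrot
foxtrot
alpha

Derivation:
Final LEFT:  [alpha, echo, bravo, foxtrot, foxtrot, alpha]
Final RIGHT: [foxtrot, charlie, charlie, alpha, foxtrot, alpha]
i=0: L=alpha=BASE, R=foxtrot -> take RIGHT -> foxtrot
i=1: L=echo=BASE, R=charlie -> take RIGHT -> charlie
i=2: BASE=delta L=bravo R=charlie all differ -> CONFLICT
i=3: L=foxtrot, R=alpha=BASE -> take LEFT -> foxtrot
i=4: L=foxtrot R=foxtrot -> agree -> foxtrot
i=5: L=alpha R=alpha -> agree -> alpha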